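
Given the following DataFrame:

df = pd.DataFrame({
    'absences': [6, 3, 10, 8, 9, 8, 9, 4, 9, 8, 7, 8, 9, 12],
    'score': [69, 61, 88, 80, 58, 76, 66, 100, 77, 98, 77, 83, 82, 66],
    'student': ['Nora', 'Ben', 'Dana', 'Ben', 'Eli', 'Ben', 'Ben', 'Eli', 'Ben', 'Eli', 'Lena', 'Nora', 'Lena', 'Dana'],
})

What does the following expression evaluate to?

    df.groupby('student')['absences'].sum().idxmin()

group by student, sum of absences:
student
Ben     37
Dana    22
Eli     21
Lena    16
Nora    14
Name: absences, dtype: int64
So idxmin() = Nora.

Nora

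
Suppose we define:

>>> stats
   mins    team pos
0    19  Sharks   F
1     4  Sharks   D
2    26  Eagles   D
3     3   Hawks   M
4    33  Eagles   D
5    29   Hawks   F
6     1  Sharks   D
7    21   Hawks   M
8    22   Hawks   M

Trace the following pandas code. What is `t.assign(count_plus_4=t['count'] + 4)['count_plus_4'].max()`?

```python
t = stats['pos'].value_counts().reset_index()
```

8

value_counts of pos:
pos
D    4
M    3
F    2
Name: count, dtype: int64
reset_index():
  pos  count
0   D      4
1   M      3
2   F      2
add column count_plus_4 = t['count'] + 4:
  pos  count  count_plus_4
0   D      4             8
1   M      3             7
2   F      2             6
Reading off the max of column 'count_plus_4', we get 8.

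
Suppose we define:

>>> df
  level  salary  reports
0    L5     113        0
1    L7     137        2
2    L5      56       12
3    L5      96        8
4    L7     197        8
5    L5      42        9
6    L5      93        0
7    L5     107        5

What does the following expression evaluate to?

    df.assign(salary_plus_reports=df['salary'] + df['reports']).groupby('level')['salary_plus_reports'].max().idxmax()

L7

add column salary_plus_reports = df['salary'] + df['reports']:
  level  salary  reports  salary_plus_reports
0    L5     113        0                  113
1    L7     137        2                  139
2    L5      56       12                   68
3    L5      96        8                  104
4    L7     197        8                  205
5    L5      42        9                   51
6    L5      93        0                   93
7    L5     107        5                  112
group by level, max of salary_plus_reports:
level
L5    113
L7    205
Name: salary_plus_reports, dtype: int64
Taking the label with the largest value gives L7.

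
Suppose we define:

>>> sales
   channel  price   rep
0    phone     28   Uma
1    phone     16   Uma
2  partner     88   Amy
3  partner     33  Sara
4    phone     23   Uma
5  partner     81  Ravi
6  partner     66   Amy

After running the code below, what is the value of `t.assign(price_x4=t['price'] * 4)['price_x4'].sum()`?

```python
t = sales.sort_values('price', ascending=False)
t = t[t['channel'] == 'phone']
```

268

sort by price descending:
   channel  price   rep
2  partner     88   Amy
5  partner     81  Ravi
6  partner     66   Amy
3  partner     33  Sara
0    phone     28   Uma
4    phone     23   Uma
1    phone     16   Uma
filter rows where channel == 'phone':
  channel  price  rep
0   phone     28  Uma
4   phone     23  Uma
1   phone     16  Uma
add column price_x4 = t['price'] * 4:
  channel  price  rep  price_x4
0   phone     28  Uma       112
4   phone     23  Uma        92
1   phone     16  Uma        64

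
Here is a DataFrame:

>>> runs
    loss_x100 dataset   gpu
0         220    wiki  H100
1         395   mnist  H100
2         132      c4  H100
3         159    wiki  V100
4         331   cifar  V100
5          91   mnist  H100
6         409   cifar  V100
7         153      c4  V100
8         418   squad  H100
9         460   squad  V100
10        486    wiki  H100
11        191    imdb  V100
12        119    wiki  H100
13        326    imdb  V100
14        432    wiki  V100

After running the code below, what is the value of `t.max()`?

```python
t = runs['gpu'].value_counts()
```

value_counts of gpu:
gpu
V100    8
H100    7
Name: count, dtype: int64
Hence 8.

8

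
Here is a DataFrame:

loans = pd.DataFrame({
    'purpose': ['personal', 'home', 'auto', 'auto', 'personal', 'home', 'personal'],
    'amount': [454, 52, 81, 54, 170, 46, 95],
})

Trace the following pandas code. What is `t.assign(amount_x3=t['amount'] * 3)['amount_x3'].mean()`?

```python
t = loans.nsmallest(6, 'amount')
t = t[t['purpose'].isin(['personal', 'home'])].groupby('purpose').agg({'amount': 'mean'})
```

272.25

take 6 rows with smallest amount:
    purpose  amount
5      home      46
1      home      52
3      auto      54
2      auto      81
6  personal      95
4  personal     170
filter rows where purpose in ['personal', 'home']:
    purpose  amount
5      home      46
1      home      52
6  personal      95
4  personal     170
group by purpose, mean of amount:
          amount
purpose         
home        49.0
personal   132.5
add column amount_x3 = t['amount'] * 3:
          amount  amount_x3
purpose                    
home        49.0      147.0
personal   132.5      397.5
Finally, mean of column 'amount_x3' = 272.25.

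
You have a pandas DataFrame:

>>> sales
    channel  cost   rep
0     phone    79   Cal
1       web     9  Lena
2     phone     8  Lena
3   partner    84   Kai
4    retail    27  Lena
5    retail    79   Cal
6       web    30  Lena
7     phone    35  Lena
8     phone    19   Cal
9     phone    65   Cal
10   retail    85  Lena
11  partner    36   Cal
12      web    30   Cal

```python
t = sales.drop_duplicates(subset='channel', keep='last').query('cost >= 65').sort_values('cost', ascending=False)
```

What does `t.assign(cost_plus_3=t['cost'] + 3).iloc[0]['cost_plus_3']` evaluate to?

88

drop duplicate channel (keep=last):
    channel  cost   rep
9     phone    65   Cal
10   retail    85  Lena
11  partner    36   Cal
12      web    30   Cal
filter rows where cost >= 65:
   channel  cost   rep
9    phone    65   Cal
10  retail    85  Lena
sort by cost descending:
   channel  cost   rep
10  retail    85  Lena
9    phone    65   Cal
add column cost_plus_3 = t['cost'] + 3:
   channel  cost   rep  cost_plus_3
10  retail    85  Lena           88
9    phone    65   Cal           68
Reading off the value at position 0, column 'cost_plus_3', we get 88.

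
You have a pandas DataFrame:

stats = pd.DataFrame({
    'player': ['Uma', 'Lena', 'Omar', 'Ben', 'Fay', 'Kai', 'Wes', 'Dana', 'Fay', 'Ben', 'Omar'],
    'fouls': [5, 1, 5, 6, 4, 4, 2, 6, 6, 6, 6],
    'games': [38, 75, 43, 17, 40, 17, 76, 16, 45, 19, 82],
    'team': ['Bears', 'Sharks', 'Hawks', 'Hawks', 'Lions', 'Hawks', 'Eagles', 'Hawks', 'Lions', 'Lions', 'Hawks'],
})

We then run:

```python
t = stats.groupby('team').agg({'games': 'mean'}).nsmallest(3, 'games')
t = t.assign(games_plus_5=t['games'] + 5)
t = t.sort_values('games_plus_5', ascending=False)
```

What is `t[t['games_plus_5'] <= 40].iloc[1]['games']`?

34.6666666667

group by team, mean of games:
            games
team             
Bears   38.000000
Eagles  76.000000
Hawks   35.000000
Lions   34.666667
Sharks  75.000000
take 3 rows with smallest games:
           games
team            
Lions  34.666667
Hawks  35.000000
Bears  38.000000
add column games_plus_5 = t['games'] + 5:
           games  games_plus_5
team                          
Lions  34.666667     39.666667
Hawks  35.000000     40.000000
Bears  38.000000     43.000000
sort by games_plus_5 descending:
           games  games_plus_5
team                          
Bears  38.000000     43.000000
Hawks  35.000000     40.000000
Lions  34.666667     39.666667
filter rows where games_plus_5 <= 40:
           games  games_plus_5
team                          
Hawks  35.000000     40.000000
Lions  34.666667     39.666667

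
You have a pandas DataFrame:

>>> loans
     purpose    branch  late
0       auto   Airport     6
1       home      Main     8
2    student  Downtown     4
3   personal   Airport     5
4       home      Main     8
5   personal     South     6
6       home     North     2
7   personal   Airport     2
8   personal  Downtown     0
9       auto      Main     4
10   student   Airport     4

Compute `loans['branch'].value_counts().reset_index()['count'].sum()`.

11

value_counts of branch:
branch
Airport     4
Main        3
Downtown    2
South       1
North       1
Name: count, dtype: int64
reset_index():
     branch  count
0   Airport      4
1      Main      3
2  Downtown      2
3     South      1
4     North      1
Taking the sum of column 'count' gives 11.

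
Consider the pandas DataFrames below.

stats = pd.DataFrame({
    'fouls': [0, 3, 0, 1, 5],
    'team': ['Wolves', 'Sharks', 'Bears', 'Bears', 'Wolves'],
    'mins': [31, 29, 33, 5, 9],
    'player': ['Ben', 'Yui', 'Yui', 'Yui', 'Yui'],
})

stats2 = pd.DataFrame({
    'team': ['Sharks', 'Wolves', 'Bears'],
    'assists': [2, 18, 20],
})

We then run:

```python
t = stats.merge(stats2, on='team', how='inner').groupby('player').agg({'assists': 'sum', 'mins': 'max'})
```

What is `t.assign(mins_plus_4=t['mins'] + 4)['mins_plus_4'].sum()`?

72

merge on 'team' (how='inner') → 5 rows:
   fouls    team  mins player  assists
0      0  Wolves    31    Ben       18
1      3  Sharks    29    Yui        2
2      0   Bears    33    Yui       20
3      1   Bears     5    Yui       20
4      5  Wolves     9    Yui       18
group by player: sum(assists), max(mins):
        assists  mins
player               
Ben          18    31
Yui          60    33
add column mins_plus_4 = t['mins'] + 4:
        assists  mins  mins_plus_4
player                            
Ben          18    31           35
Yui          60    33           37
Then the sum of column 'mins_plus_4': 72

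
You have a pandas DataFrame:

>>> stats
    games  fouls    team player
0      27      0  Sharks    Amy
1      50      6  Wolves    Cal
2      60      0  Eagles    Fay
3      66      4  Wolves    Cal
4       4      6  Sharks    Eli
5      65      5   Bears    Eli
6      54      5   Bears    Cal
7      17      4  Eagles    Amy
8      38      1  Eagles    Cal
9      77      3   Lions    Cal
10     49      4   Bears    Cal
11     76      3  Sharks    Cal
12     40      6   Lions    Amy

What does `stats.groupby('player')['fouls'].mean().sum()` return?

group by player, mean of fouls:
player
Amy    3.333333
Cal    3.714286
Eli    5.500000
Fay    0.000000
Name: fouls, dtype: float64
Finally, sum of the resulting series = 12.5476190476.

12.5476190476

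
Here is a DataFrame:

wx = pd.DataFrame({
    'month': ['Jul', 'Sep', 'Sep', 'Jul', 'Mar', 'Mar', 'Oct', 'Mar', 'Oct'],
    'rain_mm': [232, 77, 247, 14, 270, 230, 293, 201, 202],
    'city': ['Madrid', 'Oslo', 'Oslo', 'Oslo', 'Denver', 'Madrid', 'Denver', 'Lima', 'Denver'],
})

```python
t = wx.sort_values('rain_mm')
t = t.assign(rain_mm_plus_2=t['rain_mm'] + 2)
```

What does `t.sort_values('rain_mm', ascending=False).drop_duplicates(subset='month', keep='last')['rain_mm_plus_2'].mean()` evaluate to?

sort by rain_mm:
  month  rain_mm    city
3   Jul       14    Oslo
1   Sep       77    Oslo
7   Mar      201    Lima
8   Oct      202  Denver
5   Mar      230  Madrid
0   Jul      232  Madrid
2   Sep      247    Oslo
4   Mar      270  Denver
6   Oct      293  Denver
add column rain_mm_plus_2 = t['rain_mm'] + 2:
  month  rain_mm    city  rain_mm_plus_2
3   Jul       14    Oslo              16
1   Sep       77    Oslo              79
7   Mar      201    Lima             203
8   Oct      202  Denver             204
5   Mar      230  Madrid             232
0   Jul      232  Madrid             234
2   Sep      247    Oslo             249
4   Mar      270  Denver             272
6   Oct      293  Denver             295
sort by rain_mm descending:
  month  rain_mm    city  rain_mm_plus_2
6   Oct      293  Denver             295
4   Mar      270  Denver             272
2   Sep      247    Oslo             249
0   Jul      232  Madrid             234
5   Mar      230  Madrid             232
8   Oct      202  Denver             204
7   Mar      201    Lima             203
1   Sep       77    Oslo              79
3   Jul       14    Oslo              16
drop duplicate month (keep=last):
  month  rain_mm    city  rain_mm_plus_2
8   Oct      202  Denver             204
7   Mar      201    Lima             203
1   Sep       77    Oslo              79
3   Jul       14    Oslo              16
So mean() = 125.5.

125.5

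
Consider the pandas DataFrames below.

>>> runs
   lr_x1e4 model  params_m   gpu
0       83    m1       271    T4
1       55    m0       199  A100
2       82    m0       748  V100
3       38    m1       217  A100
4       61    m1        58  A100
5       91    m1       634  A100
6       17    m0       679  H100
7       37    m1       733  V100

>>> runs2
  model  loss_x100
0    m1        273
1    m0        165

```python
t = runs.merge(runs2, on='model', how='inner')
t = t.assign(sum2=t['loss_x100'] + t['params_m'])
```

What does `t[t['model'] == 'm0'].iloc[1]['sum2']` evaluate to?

913

merge on 'model' (how='inner') → 8 rows:
   lr_x1e4 model  params_m   gpu  loss_x100
0       83    m1       271    T4        273
1       55    m0       199  A100        165
2       82    m0       748  V100        165
3       38    m1       217  A100        273
4       61    m1        58  A100        273
5       91    m1       634  A100        273
6       17    m0       679  H100        165
7       37    m1       733  V100        273
add column sum2 = t['loss_x100'] + t['params_m']:
   lr_x1e4 model  params_m   gpu  loss_x100  sum2
0       83    m1       271    T4        273   544
1       55    m0       199  A100        165   364
2       82    m0       748  V100        165   913
3       38    m1       217  A100        273   490
4       61    m1        58  A100        273   331
5       91    m1       634  A100        273   907
6       17    m0       679  H100        165   844
7       37    m1       733  V100        273  1006
filter rows where model == 'm0':
   lr_x1e4 model  params_m   gpu  loss_x100  sum2
1       55    m0       199  A100        165   364
2       82    m0       748  V100        165   913
6       17    m0       679  H100        165   844
Reading off the value at position 1, column 'sum2', we get 913.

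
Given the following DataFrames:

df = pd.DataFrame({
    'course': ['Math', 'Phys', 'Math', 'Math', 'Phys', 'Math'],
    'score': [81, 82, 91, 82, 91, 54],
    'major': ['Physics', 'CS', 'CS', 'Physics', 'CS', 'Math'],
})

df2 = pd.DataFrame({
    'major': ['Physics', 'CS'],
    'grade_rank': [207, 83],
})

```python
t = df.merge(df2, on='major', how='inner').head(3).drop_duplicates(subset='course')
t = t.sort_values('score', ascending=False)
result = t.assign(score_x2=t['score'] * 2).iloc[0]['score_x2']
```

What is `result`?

164

merge on 'major' (how='inner') → 5 rows:
  course  score    major  grade_rank
0   Math     81  Physics         207
1   Phys     82       CS          83
2   Math     91       CS          83
3   Math     82  Physics         207
4   Phys     91       CS          83
take first 3 rows:
  course  score    major  grade_rank
0   Math     81  Physics         207
1   Phys     82       CS          83
2   Math     91       CS          83
drop duplicate course (keep=first):
  course  score    major  grade_rank
0   Math     81  Physics         207
1   Phys     82       CS          83
sort by score descending:
  course  score    major  grade_rank
1   Phys     82       CS          83
0   Math     81  Physics         207
add column score_x2 = t['score'] * 2:
  course  score    major  grade_rank  score_x2
1   Phys     82       CS          83       164
0   Math     81  Physics         207       162
Taking the value at position 0, column 'score_x2' gives 164.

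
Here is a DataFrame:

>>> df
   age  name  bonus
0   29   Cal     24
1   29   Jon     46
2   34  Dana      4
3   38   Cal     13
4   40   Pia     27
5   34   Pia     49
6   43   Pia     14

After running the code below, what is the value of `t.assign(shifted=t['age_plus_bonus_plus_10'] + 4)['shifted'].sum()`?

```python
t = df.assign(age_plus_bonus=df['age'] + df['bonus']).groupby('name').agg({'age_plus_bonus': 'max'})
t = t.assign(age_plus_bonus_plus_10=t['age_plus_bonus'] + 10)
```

305

add column age_plus_bonus = df['age'] + df['bonus']:
   age  name  bonus  age_plus_bonus
0   29   Cal     24              53
1   29   Jon     46              75
2   34  Dana      4              38
3   38   Cal     13              51
4   40   Pia     27              67
5   34   Pia     49              83
6   43   Pia     14              57
group by name, max of age_plus_bonus:
      age_plus_bonus
name                
Cal               53
Dana              38
Jon               75
Pia               83
add column age_plus_bonus_plus_10 = t['age_plus_bonus'] + 10:
      age_plus_bonus  age_plus_bonus_plus_10
name                                        
Cal               53                      63
Dana              38                      48
Jon               75                      85
Pia               83                      93
add column shifted = t['age_plus_bonus_plus_10'] + 4:
      age_plus_bonus  age_plus_bonus_plus_10  shifted
name                                                 
Cal               53                      63       67
Dana              38                      48       52
Jon               75                      85       89
Pia               83                      93       97
Then the sum of column 'shifted': 305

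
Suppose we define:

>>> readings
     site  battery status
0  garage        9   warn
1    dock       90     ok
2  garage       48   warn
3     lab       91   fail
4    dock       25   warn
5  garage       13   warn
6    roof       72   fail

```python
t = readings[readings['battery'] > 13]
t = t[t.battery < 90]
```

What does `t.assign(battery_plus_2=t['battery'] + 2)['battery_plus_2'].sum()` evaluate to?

151

filter rows where battery > 13:
     site  battery status
1    dock       90     ok
2  garage       48   warn
3     lab       91   fail
4    dock       25   warn
6    roof       72   fail
filter rows where battery < 90:
     site  battery status
2  garage       48   warn
4    dock       25   warn
6    roof       72   fail
add column battery_plus_2 = t['battery'] + 2:
     site  battery status  battery_plus_2
2  garage       48   warn              50
4    dock       25   warn              27
6    roof       72   fail              74
Reading off the sum of column 'battery_plus_2', we get 151.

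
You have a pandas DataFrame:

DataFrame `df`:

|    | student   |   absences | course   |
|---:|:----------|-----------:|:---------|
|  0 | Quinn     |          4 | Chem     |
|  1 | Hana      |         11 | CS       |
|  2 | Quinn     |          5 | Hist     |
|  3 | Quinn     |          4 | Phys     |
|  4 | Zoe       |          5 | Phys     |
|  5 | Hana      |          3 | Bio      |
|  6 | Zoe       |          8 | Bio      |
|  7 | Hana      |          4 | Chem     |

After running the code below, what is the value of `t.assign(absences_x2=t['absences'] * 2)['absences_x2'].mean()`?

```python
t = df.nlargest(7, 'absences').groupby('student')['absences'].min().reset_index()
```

8.66666666667

take 7 rows with largest absences:
  student  absences course
1    Hana        11     CS
6     Zoe         8    Bio
2   Quinn         5   Hist
4     Zoe         5   Phys
0   Quinn         4   Chem
3   Quinn         4   Phys
7    Hana         4   Chem
group by student, min of absences:
student
Hana     4
Quinn    4
Zoe      5
Name: absences, dtype: int64
reset_index():
  student  absences
0    Hana         4
1   Quinn         4
2     Zoe         5
add column absences_x2 = t['absences'] * 2:
  student  absences  absences_x2
0    Hana         4            8
1   Quinn         4            8
2     Zoe         5           10
Then the mean of column 'absences_x2': 8.66666666667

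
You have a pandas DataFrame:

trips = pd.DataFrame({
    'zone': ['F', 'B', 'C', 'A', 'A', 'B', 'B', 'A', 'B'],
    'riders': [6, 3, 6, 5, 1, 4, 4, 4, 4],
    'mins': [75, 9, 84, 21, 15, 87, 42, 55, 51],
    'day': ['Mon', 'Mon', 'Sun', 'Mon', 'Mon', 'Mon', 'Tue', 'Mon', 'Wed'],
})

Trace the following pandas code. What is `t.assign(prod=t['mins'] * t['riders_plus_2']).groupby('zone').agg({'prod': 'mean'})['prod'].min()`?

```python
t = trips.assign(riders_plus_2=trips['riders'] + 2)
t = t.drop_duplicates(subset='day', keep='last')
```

add column riders_plus_2 = trips['riders'] + 2:
  zone  riders  mins  day  riders_plus_2
0    F       6    75  Mon              8
1    B       3     9  Mon              5
2    C       6    84  Sun              8
3    A       5    21  Mon              7
4    A       1    15  Mon              3
5    B       4    87  Mon              6
6    B       4    42  Tue              6
7    A       4    55  Mon              6
8    B       4    51  Wed              6
drop duplicate day (keep=last):
  zone  riders  mins  day  riders_plus_2
2    C       6    84  Sun              8
6    B       4    42  Tue              6
7    A       4    55  Mon              6
8    B       4    51  Wed              6
add column prod = t['mins'] * t['riders_plus_2']:
  zone  riders  mins  day  riders_plus_2  prod
2    C       6    84  Sun              8   672
6    B       4    42  Tue              6   252
7    A       4    55  Mon              6   330
8    B       4    51  Wed              6   306
group by zone, mean of prod:
       prod
zone       
A     330.0
B     279.0
C     672.0
Then the min of column 'prod': 279.0

279.0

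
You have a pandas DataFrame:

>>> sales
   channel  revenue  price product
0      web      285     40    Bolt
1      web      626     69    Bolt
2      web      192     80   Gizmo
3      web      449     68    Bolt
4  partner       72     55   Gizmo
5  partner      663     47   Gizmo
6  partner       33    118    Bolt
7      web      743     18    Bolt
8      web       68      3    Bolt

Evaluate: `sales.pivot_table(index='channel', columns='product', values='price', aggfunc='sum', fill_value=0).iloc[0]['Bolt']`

pivot: rows=channel, cols=product, sum(price):
product  Bolt  Gizmo
channel             
partner   118    102
web       198     80
Then the value at position 0, column 'Bolt': 118

118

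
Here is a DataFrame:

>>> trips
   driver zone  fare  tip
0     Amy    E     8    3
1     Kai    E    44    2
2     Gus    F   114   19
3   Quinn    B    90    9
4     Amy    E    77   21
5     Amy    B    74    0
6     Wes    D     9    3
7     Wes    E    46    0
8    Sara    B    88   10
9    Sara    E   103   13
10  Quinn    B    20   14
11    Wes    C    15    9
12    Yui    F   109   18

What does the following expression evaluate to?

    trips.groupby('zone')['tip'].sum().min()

group by zone, sum of tip:
zone
B    33
C     9
D     3
E    39
F    37
Name: tip, dtype: int64

3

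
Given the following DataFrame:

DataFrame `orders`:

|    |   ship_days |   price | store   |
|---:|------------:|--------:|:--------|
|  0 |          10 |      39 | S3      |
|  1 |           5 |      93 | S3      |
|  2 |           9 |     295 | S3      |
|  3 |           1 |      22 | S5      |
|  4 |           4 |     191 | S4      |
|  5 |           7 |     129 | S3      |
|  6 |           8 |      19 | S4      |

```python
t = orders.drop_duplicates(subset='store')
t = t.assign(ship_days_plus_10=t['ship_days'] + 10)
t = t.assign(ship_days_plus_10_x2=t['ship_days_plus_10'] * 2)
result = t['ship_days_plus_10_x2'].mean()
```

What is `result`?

30.0

drop duplicate store (keep=first):
   ship_days  price store
0         10     39    S3
3          1     22    S5
4          4    191    S4
add column ship_days_plus_10 = t['ship_days'] + 10:
   ship_days  price store  ship_days_plus_10
0         10     39    S3                 20
3          1     22    S5                 11
4          4    191    S4                 14
add column ship_days_plus_10_x2 = t['ship_days_plus_10'] * 2:
   ship_days  price store  ship_days_plus_10  ship_days_plus_10_x2
0         10     39    S3                 20                    40
3          1     22    S5                 11                    22
4          4    191    S4                 14                    28
Then the mean of column 'ship_days_plus_10_x2': 30.0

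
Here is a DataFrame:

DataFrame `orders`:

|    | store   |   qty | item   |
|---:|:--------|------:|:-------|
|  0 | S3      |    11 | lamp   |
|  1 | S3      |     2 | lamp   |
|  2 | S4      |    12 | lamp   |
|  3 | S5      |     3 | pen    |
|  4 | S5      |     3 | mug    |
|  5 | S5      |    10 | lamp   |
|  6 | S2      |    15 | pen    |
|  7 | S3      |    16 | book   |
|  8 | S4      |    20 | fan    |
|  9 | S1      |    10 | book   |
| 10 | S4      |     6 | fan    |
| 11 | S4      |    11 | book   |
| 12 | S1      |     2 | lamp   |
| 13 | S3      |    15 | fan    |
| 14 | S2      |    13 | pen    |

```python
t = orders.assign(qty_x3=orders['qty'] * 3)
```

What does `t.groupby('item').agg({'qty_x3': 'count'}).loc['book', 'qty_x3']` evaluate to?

3

add column qty_x3 = orders['qty'] * 3:
   store  qty  item  qty_x3
0     S3   11  lamp      33
1     S3    2  lamp       6
2     S4   12  lamp      36
3     S5    3   pen       9
4     S5    3   mug       9
5     S5   10  lamp      30
6     S2   15   pen      45
7     S3   16  book      48
8     S4   20   fan      60
9     S1   10  book      30
10    S4    6   fan      18
11    S4   11  book      33
12    S1    2  lamp       6
13    S3   15   fan      45
14    S2   13   pen      39
group by item, count of qty_x3:
      qty_x3
item        
book       3
fan        3
lamp       5
mug        1
pen        3
Then the value at row 'book', column 'qty_x3': 3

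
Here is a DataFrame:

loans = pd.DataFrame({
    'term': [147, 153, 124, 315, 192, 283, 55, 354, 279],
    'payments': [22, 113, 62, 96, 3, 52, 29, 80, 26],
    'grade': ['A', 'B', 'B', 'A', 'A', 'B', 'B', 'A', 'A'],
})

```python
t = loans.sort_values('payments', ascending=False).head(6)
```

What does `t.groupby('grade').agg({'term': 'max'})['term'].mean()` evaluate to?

318.5

sort by payments descending:
   term  payments grade
1   153       113     B
3   315        96     A
7   354        80     A
2   124        62     B
5   283        52     B
6    55        29     B
8   279        26     A
0   147        22     A
4   192         3     A
take first 6 rows:
   term  payments grade
1   153       113     B
3   315        96     A
7   354        80     A
2   124        62     B
5   283        52     B
6    55        29     B
group by grade, max of term:
       term
grade      
A       354
B       283
Hence 318.5.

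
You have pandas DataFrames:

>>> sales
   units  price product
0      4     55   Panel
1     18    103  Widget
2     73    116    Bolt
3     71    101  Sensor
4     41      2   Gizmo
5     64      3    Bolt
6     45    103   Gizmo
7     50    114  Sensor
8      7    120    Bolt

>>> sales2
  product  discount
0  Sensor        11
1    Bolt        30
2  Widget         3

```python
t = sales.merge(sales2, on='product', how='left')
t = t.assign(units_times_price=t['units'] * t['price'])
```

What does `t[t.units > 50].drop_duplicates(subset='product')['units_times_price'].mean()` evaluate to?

merge on 'product' (how='left') → 9 rows:
   units  price product  discount
0      4     55   Panel       NaN
1     18    103  Widget       3.0
2     73    116    Bolt      30.0
3     71    101  Sensor      11.0
4     41      2   Gizmo       NaN
5     64      3    Bolt      30.0
6     45    103   Gizmo       NaN
7     50    114  Sensor      11.0
8      7    120    Bolt      30.0
add column units_times_price = t['units'] * t['price']:
   units  price product  discount  units_times_price
0      4     55   Panel       NaN                220
1     18    103  Widget       3.0               1854
2     73    116    Bolt      30.0               8468
3     71    101  Sensor      11.0               7171
4     41      2   Gizmo       NaN                 82
5     64      3    Bolt      30.0                192
6     45    103   Gizmo       NaN               4635
7     50    114  Sensor      11.0               5700
8      7    120    Bolt      30.0                840
filter rows where units > 50:
   units  price product  discount  units_times_price
2     73    116    Bolt      30.0               8468
3     71    101  Sensor      11.0               7171
5     64      3    Bolt      30.0                192
drop duplicate product (keep=first):
   units  price product  discount  units_times_price
2     73    116    Bolt      30.0               8468
3     71    101  Sensor      11.0               7171
Then the mean of column 'units_times_price': 7819.5

7819.5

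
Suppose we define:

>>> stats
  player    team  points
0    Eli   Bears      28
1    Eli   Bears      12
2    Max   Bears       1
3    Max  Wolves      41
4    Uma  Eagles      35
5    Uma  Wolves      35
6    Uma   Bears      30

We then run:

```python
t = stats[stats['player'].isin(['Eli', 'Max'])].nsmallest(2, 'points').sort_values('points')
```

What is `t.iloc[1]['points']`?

filter rows where player in ['Eli', 'Max']:
  player    team  points
0    Eli   Bears      28
1    Eli   Bears      12
2    Max   Bears       1
3    Max  Wolves      41
take 2 rows with smallest points:
  player   team  points
2    Max  Bears       1
1    Eli  Bears      12
sort by points:
  player   team  points
2    Max  Bears       1
1    Eli  Bears      12

12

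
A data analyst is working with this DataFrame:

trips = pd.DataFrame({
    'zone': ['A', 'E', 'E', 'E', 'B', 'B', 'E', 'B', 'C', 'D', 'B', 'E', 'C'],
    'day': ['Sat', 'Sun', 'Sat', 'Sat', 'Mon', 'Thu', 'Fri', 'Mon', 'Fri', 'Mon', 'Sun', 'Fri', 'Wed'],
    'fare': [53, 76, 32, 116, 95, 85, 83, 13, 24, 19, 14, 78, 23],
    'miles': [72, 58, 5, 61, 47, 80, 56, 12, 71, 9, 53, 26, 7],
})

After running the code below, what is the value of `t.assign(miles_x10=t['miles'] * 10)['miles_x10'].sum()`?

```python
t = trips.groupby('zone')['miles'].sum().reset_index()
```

5570

group by zone, sum of miles:
zone
A     72
B    192
C     78
D      9
E    206
Name: miles, dtype: int64
reset_index():
  zone  miles
0    A     72
1    B    192
2    C     78
3    D      9
4    E    206
add column miles_x10 = t['miles'] * 10:
  zone  miles  miles_x10
0    A     72        720
1    B    192       1920
2    C     78        780
3    D      9         90
4    E    206       2060
Finally, sum of column 'miles_x10' = 5570.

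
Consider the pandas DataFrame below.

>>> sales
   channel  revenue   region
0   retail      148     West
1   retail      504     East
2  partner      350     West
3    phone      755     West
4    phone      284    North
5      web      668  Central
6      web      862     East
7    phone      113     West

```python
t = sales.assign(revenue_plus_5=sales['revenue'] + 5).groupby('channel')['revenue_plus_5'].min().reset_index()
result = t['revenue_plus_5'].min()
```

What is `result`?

add column revenue_plus_5 = sales['revenue'] + 5:
   channel  revenue   region  revenue_plus_5
0   retail      148     West             153
1   retail      504     East             509
2  partner      350     West             355
3    phone      755     West             760
4    phone      284    North             289
5      web      668  Central             673
6      web      862     East             867
7    phone      113     West             118
group by channel, min of revenue_plus_5:
channel
partner    355
phone      118
retail     153
web        673
Name: revenue_plus_5, dtype: int64
reset_index():
   channel  revenue_plus_5
0  partner             355
1    phone             118
2   retail             153
3      web             673

118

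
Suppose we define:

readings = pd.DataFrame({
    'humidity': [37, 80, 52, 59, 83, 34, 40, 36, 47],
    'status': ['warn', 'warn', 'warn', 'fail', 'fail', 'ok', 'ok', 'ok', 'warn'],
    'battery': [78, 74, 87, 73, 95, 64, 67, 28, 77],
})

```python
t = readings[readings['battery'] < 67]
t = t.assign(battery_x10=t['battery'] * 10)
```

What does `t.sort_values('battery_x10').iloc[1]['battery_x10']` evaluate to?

filter rows where battery < 67:
   humidity status  battery
5        34     ok       64
7        36     ok       28
add column battery_x10 = t['battery'] * 10:
   humidity status  battery  battery_x10
5        34     ok       64          640
7        36     ok       28          280
sort by battery_x10:
   humidity status  battery  battery_x10
7        36     ok       28          280
5        34     ok       64          640
value at position 1, column 'battery_x10' → 640

640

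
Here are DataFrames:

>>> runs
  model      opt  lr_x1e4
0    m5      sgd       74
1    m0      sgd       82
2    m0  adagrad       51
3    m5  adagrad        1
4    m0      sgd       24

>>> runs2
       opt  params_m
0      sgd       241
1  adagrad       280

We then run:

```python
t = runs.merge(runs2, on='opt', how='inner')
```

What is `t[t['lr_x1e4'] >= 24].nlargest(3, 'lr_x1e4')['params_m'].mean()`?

merge on 'opt' (how='inner') → 5 rows:
  model      opt  lr_x1e4  params_m
0    m5      sgd       74       241
1    m0      sgd       82       241
2    m0  adagrad       51       280
3    m5  adagrad        1       280
4    m0      sgd       24       241
filter rows where lr_x1e4 >= 24:
  model      opt  lr_x1e4  params_m
0    m5      sgd       74       241
1    m0      sgd       82       241
2    m0  adagrad       51       280
4    m0      sgd       24       241
take 3 rows with largest lr_x1e4:
  model      opt  lr_x1e4  params_m
1    m0      sgd       82       241
0    m5      sgd       74       241
2    m0  adagrad       51       280
Reading off the mean of column 'params_m', we get 254.0.

254.0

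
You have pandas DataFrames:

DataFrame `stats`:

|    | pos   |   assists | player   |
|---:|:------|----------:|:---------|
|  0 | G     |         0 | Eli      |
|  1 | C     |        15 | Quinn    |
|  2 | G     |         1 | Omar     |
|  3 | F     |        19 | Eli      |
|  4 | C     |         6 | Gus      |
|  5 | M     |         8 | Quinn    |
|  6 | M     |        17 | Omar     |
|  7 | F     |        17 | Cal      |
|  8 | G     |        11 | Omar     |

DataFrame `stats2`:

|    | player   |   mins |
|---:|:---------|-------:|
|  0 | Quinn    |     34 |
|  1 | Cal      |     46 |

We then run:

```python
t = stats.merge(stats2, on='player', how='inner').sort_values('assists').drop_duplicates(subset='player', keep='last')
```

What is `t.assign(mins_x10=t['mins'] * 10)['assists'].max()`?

17

merge on 'player' (how='inner') → 3 rows:
  pos  assists player  mins
0   C       15  Quinn    34
1   M        8  Quinn    34
2   F       17    Cal    46
sort by assists:
  pos  assists player  mins
1   M        8  Quinn    34
0   C       15  Quinn    34
2   F       17    Cal    46
drop duplicate player (keep=last):
  pos  assists player  mins
0   C       15  Quinn    34
2   F       17    Cal    46
add column mins_x10 = t['mins'] * 10:
  pos  assists player  mins  mins_x10
0   C       15  Quinn    34       340
2   F       17    Cal    46       460
So max() = 17.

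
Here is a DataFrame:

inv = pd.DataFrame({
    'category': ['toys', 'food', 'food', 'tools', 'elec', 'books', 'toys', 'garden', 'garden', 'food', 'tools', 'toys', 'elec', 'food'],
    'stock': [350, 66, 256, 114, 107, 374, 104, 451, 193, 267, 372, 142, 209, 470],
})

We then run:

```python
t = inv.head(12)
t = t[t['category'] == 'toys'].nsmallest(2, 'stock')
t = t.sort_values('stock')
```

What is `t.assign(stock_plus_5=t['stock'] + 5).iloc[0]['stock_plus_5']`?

109

take first 12 rows:
   category  stock
0      toys    350
1      food     66
2      food    256
3     tools    114
4      elec    107
5     books    374
6      toys    104
7    garden    451
8    garden    193
9      food    267
10    tools    372
11     toys    142
filter rows where category == 'toys':
   category  stock
0      toys    350
6      toys    104
11     toys    142
take 2 rows with smallest stock:
   category  stock
6      toys    104
11     toys    142
sort by stock:
   category  stock
6      toys    104
11     toys    142
add column stock_plus_5 = t['stock'] + 5:
   category  stock  stock_plus_5
6      toys    104           109
11     toys    142           147
value at position 0, column 'stock_plus_5' → 109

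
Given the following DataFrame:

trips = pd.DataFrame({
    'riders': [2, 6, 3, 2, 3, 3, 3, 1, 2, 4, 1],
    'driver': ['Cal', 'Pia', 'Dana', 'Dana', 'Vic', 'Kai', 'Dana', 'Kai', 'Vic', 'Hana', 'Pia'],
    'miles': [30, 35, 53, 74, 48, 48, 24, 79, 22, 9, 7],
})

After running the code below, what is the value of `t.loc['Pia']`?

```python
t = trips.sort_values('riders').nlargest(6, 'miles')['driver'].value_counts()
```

1

sort by riders:
    riders driver  miles
7        1    Kai     79
10       1    Pia      7
0        2    Cal     30
3        2   Dana     74
8        2    Vic     22
2        3   Dana     53
4        3    Vic     48
5        3    Kai     48
6        3   Dana     24
9        4   Hana      9
1        6    Pia     35
take 6 rows with largest miles:
   riders driver  miles
7       1    Kai     79
3       2   Dana     74
2       3   Dana     53
4       3    Vic     48
5       3    Kai     48
1       6    Pia     35
value_counts of driver:
driver
Kai     2
Dana    2
Vic     1
Pia     1
Name: count, dtype: int64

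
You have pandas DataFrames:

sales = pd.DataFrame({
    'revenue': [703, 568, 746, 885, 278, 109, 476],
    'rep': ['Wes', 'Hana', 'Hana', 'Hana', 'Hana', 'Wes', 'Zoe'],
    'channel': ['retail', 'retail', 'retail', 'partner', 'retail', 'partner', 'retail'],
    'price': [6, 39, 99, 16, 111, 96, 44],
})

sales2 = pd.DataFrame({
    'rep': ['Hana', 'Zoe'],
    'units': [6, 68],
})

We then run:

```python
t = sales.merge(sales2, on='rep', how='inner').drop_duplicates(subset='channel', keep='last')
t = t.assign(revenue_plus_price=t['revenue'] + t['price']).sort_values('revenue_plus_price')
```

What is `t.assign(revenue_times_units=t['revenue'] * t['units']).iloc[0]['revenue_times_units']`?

32368

merge on 'rep' (how='inner') → 5 rows:
   revenue   rep  channel  price  units
0      568  Hana   retail     39      6
1      746  Hana   retail     99      6
2      885  Hana  partner     16      6
3      278  Hana   retail    111      6
4      476   Zoe   retail     44     68
drop duplicate channel (keep=last):
   revenue   rep  channel  price  units
2      885  Hana  partner     16      6
4      476   Zoe   retail     44     68
add column revenue_plus_price = t['revenue'] + t['price']:
   revenue   rep  channel  price  units  revenue_plus_price
2      885  Hana  partner     16      6                 901
4      476   Zoe   retail     44     68                 520
sort by revenue_plus_price:
   revenue   rep  channel  price  units  revenue_plus_price
4      476   Zoe   retail     44     68                 520
2      885  Hana  partner     16      6                 901
add column revenue_times_units = t['revenue'] * t['units']:
   revenue   rep  channel  price  units  revenue_plus_price  revenue_times_units
4      476   Zoe   retail     44     68                 520                32368
2      885  Hana  partner     16      6                 901                 5310
Finally, value at position 0, column 'revenue_times_units' = 32368.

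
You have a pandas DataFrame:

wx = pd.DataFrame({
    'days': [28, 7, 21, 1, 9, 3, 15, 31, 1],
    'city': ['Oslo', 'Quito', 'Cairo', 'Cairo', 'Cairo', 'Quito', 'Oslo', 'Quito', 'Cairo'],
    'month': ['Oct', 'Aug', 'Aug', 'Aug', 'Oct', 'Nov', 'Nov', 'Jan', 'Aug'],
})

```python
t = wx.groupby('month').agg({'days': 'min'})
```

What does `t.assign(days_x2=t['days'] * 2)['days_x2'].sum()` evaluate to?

88

group by month, min of days:
       days
month      
Aug       1
Jan      31
Nov       3
Oct       9
add column days_x2 = t['days'] * 2:
       days  days_x2
month               
Aug       1        2
Jan      31       62
Nov       3        6
Oct       9       18
Finally, sum of column 'days_x2' = 88.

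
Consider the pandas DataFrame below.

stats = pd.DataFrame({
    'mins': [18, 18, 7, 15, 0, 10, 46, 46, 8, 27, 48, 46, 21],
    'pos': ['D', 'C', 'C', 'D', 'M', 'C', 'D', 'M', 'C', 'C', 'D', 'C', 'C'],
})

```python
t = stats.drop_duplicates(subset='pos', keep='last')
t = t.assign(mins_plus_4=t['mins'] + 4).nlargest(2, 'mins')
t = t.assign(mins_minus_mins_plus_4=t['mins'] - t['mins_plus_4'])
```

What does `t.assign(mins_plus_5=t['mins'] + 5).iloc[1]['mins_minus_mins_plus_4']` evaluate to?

-4

drop duplicate pos (keep=last):
    mins pos
7     46   M
10    48   D
12    21   C
add column mins_plus_4 = t['mins'] + 4:
    mins pos  mins_plus_4
7     46   M           50
10    48   D           52
12    21   C           25
take 2 rows with largest mins:
    mins pos  mins_plus_4
10    48   D           52
7     46   M           50
add column mins_minus_mins_plus_4 = t['mins'] - t['mins_plus_4']:
    mins pos  mins_plus_4  mins_minus_mins_plus_4
10    48   D           52                      -4
7     46   M           50                      -4
add column mins_plus_5 = t['mins'] + 5:
    mins pos  mins_plus_4  mins_minus_mins_plus_4  mins_plus_5
10    48   D           52                      -4           53
7     46   M           50                      -4           51
Hence -4.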